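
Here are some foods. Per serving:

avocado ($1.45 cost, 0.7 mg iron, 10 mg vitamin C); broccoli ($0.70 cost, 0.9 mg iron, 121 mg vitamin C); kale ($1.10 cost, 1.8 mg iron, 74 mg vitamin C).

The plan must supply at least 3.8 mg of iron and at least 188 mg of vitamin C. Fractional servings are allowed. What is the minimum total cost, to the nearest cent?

With two linear requirements the optimum uses one or two foods; enumerate the corners.
avocado only: max(3.8/0.7, 188/10) = 18.8 servings → $27.26.
broccoli only: max(3.8/0.9, 188/121) = 4.222 servings → $2.96.
kale only: max(3.8/1.8, 188/74) = 2.541 servings → $2.79.
avocado + broccoli with both tight: 3.839 servings and 1.236 servings → $6.43.
avocado + kale with both targets exact would need a negative amount; discard.
broccoli + kale with both tight: 0.3783 servings and 1.922 servings → $2.38.
Cheapest feasible corner: $2.38.

$2.38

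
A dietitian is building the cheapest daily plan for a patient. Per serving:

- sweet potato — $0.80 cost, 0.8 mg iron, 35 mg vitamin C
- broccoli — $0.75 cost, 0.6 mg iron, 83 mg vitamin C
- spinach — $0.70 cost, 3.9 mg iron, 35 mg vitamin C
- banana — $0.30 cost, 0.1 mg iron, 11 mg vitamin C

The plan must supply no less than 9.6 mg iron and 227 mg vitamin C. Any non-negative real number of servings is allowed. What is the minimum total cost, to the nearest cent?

A basic optimal solution has at most two foods positive. Try each food alone and each pair with both targets met exactly.
sweet potato only: max(9.6/0.8, 227/35) = 12 servings → $9.60.
broccoli only: max(9.6/0.6, 227/83) = 16 servings → $12.00.
spinach only: max(9.6/3.9, 227/35) = 6.486 servings → $4.54.
banana only: max(9.6/0.1, 227/11) = 96 servings → $28.80.
sweet potato + broccoli: intersection lies outside the first quadrant.
sweet potato + spinach with both tight: 5.063 servings and 1.423 servings → $5.05.
sweet potato + banana: the both-tight solution has a negative serving — not a feasible corner.
broccoli + spinach with both tight: 1.815 servings and 2.182 servings → $2.89.
broccoli + banana: intersection lies outside the first quadrant.
spinach + banana with both tight: 2.104 servings and 13.94 servings → $5.66.
Cheapest feasible corner: $2.89.

$2.89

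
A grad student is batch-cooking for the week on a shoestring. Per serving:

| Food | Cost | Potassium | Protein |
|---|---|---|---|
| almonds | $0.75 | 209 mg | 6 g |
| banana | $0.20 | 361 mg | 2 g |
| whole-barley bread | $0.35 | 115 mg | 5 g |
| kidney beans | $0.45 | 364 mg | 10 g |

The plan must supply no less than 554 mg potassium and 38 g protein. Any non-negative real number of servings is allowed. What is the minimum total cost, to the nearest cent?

$1.71

Compare the cost at each extreme point of the feasible region.
almonds only: max(554/209, 38/6) = 6.333 servings → $4.75.
banana only: max(554/361, 38/2) = 19 servings → $3.80.
whole-barley bread only: max(554/115, 38/5) = 7.6 servings → $2.66.
kidney beans only: max(554/364, 38/10) = 3.8 servings → $1.71.
almonds + banana: the both-tight solution has a negative serving — not a feasible corner.
almonds + whole-barley bread: intersection lies outside the first quadrant.
almonds + kidney beans: the both-tight solution has a negative serving — not a feasible corner.
banana + whole-barley bread with both targets exact would need a negative amount; discard.
banana + kidney beans: the both-tight solution has a negative serving — not a feasible corner.
whole-barley bread + kidney beans: intersection lies outside the first quadrant.
So the least-cost plan costs $1.71.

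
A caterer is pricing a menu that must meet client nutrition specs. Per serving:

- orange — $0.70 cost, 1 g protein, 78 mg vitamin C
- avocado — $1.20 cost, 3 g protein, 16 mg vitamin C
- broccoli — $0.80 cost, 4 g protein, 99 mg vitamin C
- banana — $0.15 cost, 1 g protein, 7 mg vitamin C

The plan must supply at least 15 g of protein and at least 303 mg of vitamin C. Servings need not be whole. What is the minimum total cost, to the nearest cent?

$2.81

Minimising a linear cost over {protein ≥ 15, vitamin C ≥ 303, servings ≥ 0} — the optimum is at a vertex, using one or two foods.
orange only: max(15/1, 303/78) = 15 servings → $10.50.
avocado only: max(15/3, 303/16) = 18.94 servings → $22.73.
broccoli only: max(15/4, 303/99) = 3.75 servings → $3.00.
banana only: max(15/1, 303/7) = 43.29 servings → $6.49.
orange + avocado with both tight: 3.069 servings and 3.977 servings → $6.92.
orange + broccoli: the both-tight solution has a negative serving — not a feasible corner.
orange + banana with both tight: 2.789 servings and 12.21 servings → $3.78.
avocado + broccoli with both tight: 1.172 servings and 2.871 servings → $3.70.
avocado + banana with both targets exact would need a negative amount; discard.
broccoli + banana with both tight: 2.789 servings and 3.845 servings → $2.81.
The minimum over all feasible corners is $2.81.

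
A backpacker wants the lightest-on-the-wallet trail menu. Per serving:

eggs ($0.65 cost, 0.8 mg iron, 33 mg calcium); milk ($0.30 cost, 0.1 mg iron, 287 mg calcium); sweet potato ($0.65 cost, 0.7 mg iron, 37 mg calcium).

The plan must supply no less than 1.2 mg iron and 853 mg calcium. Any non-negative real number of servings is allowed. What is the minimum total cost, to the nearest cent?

$1.60

Compare the cost at each extreme point of the feasible region.
eggs only: max(1.2/0.8, 853/33) = 25.85 servings → $16.80.
milk only: max(1.2/0.1, 853/287) = 12 servings → $3.60.
sweet potato only: max(1.2/0.7, 853/37) = 23.05 servings → $14.99.
eggs + milk with both tight: 1.145 servings and 2.84 servings → $1.60.
eggs + sweet potato: intersection lies outside the first quadrant.
milk + sweet potato with both tight: 2.803 servings and 1.314 servings → $1.69.
Cheapest feasible corner: $1.60.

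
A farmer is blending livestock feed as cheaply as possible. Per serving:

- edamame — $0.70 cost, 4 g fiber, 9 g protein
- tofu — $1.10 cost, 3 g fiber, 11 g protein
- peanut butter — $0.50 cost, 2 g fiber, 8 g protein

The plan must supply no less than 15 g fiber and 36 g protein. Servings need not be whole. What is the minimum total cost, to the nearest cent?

$2.72

A basic optimal solution has at most two foods positive. Try each food alone and each pair with both targets met exactly.
edamame only: max(15/4, 36/9) = 4 servings → $2.80.
tofu only: max(15/3, 36/11) = 5 servings → $5.50.
peanut butter only: max(15/2, 36/8) = 7.5 servings → $3.75.
edamame + tofu with both tight: 3.353 servings and 0.5294 servings → $2.93.
edamame + peanut butter with both tight: 3.429 servings and 0.6429 servings → $2.72.
tofu + peanut butter: the both-tight solution has a negative serving — not a feasible corner.
Cheapest feasible corner: $2.72.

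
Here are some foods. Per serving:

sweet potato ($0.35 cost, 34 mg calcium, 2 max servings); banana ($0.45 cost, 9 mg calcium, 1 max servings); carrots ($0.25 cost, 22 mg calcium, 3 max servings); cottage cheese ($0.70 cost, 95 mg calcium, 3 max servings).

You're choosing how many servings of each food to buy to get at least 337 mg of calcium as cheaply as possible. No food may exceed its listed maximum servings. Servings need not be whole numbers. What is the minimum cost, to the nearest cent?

$2.64

Cost per mg of calcium: cottage cheese $0.0074, sweet potato $0.0103, carrots $0.0114, banana $0.0500.
Take 3 servings of cottage cheese: +285.0 mg calcium for $2.10 (total $2.10, still need 52.0 mg).
Take 1.529 servings of sweet potato: +52.0 mg calcium for $0.54 (total $2.64, still need 0.0 mg).
Filling from the cheapest source first is optimal under one linear minimum: $2.64.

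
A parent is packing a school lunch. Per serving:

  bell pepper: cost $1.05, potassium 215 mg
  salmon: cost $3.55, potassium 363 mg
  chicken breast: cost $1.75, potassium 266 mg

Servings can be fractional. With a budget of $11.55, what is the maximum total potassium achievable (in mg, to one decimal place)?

2365.0 mg

Potassium per dollar: bell pepper 204.8, chicken breast 152, salmon 102.3.
With no serving limits, spend the whole cost allowance on bell pepper: $11.55 / $1.05 × 215 mg = 2365.0 mg.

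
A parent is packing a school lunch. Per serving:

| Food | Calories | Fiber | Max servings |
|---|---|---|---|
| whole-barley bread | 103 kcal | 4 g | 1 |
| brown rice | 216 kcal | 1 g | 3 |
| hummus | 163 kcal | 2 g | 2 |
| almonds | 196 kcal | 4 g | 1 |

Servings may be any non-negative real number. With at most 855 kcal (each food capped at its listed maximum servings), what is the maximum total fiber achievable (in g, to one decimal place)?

Fiber per kcal: whole-barley bread 0.03883, almonds 0.02041, hummus 0.01227, brown rice 0.00463.
Take 1 serving of whole-barley bread: uses 103 kcal, +4.0 g fiber (running total 4.0 g).
Take 1 serving of almonds: uses 196 kcal, +4.0 g fiber (running total 8.0 g).
Take 2 servings of hummus: uses 326 kcal, +4.0 g fiber (running total 12.0 g).
Take 1.065 servings of brown rice: uses 230 kcal, +1.1 g fiber (running total 13.1 g).
Greedy by best ratio exhausts the calories allowance optimally: 13.1 g.

13.1 g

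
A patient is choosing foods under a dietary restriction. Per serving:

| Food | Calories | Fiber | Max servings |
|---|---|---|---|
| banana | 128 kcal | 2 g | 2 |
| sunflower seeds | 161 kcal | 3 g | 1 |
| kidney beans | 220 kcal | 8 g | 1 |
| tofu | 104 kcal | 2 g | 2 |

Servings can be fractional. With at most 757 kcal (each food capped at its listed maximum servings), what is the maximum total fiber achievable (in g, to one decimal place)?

17.6 g

Fiber per kcal: kidney beans 0.03636, tofu 0.01923, sunflower seeds 0.01863, banana 0.01562.
Take 1 serving of kidney beans: uses 220 kcal, +8.0 g fiber (running total 8.0 g).
Take 2 servings of tofu: uses 208 kcal, +4.0 g fiber (running total 12.0 g).
Take 1 serving of sunflower seeds: uses 161 kcal, +3.0 g fiber (running total 15.0 g).
Take 1.312 servings of banana: uses 168 kcal, +2.6 g fiber (running total 17.6 g).
Greedy by best ratio exhausts the calories allowance optimally: 17.6 g.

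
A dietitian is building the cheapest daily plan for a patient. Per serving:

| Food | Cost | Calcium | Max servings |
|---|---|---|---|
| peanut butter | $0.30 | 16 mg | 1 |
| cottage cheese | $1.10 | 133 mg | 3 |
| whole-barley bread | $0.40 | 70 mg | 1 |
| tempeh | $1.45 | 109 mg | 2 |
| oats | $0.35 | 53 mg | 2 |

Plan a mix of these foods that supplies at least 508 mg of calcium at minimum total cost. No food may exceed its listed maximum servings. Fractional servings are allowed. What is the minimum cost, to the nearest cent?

$3.85

Cost per mg of calcium: whole-barley bread $0.0057, oats $0.0066, cottage cheese $0.0083, tempeh $0.0133, peanut butter $0.0187.
Take 1 serving of whole-barley bread: +70.0 mg calcium for $0.40 (total $0.40, still need 438.0 mg).
Take 2 servings of oats: +106.0 mg calcium for $0.70 (total $1.10, still need 332.0 mg).
Take 2.496 servings of cottage cheese: +332.0 mg calcium for $2.75 (total $3.85, still need 0.0 mg).
Filling from the cheapest source first is optimal under one linear minimum: $3.85.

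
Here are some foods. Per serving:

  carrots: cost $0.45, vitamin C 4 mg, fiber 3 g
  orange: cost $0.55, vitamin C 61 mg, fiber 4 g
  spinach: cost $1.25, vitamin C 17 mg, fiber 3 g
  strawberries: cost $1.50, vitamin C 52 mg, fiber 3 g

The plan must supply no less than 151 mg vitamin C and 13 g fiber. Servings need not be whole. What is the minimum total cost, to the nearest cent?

$1.79

Minimising a linear cost over {vitamin C ≥ 151, fiber ≥ 13, servings ≥ 0} — the optimum is at a vertex, using one or two foods.
carrots only: max(151/4, 13/3) = 37.75 servings → $16.99.
orange only: max(151/61, 13/4) = 3.25 servings → $1.79.
spinach only: max(151/17, 13/3) = 8.882 servings → $11.10.
strawberries only: max(151/52, 13/3) = 4.333 servings → $6.50.
carrots + orange with both tight: 1.132 servings and 2.401 servings → $1.83.
carrots + spinach: the both-tight solution has a negative serving — not a feasible corner.
carrots + strawberries with both tight: 1.549 servings and 2.785 servings → $4.87.
orange + spinach with both tight: 2.017 servings and 1.643 servings → $3.16.
orange + strawberries: the both-tight solution has a negative serving — not a feasible corner.
spinach + strawberries with both tight: 2.124 servings and 2.21 servings → $5.97.
Cheapest feasible corner: $1.79.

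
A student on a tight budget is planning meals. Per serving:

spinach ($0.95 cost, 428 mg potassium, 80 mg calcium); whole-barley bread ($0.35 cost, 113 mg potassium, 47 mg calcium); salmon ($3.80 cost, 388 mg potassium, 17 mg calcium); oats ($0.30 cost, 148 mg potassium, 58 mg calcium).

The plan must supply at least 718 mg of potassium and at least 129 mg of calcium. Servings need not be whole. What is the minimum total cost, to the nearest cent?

For a min-cost LP with two ≥-constraints, a basic feasible solution has at most two positive variables.
spinach only: max(718/428, 129/80) = 1.678 servings → $1.59.
whole-barley bread only: max(718/113, 129/47) = 6.354 servings → $2.22.
salmon only: max(718/388, 129/17) = 7.588 servings → $28.84.
oats only: max(718/148, 129/58) = 4.851 servings → $1.46.
spinach + whole-barley bread: intersection lies outside the first quadrant.
spinach + salmon with both tight: 1.593 servings and 0.09376 servings → $1.87.
spinach + oats: intersection lies outside the first quadrant.
whole-barley bread + salmon with both tight: 2.32 servings and 1.175 servings → $5.28.
whole-barley bread + oats with both targets exact would need a negative amount; discard.
salmon + oats with both tight: 1.128 servings and 1.893 servings → $4.86.
The minimum over all feasible corners is $1.46.

$1.46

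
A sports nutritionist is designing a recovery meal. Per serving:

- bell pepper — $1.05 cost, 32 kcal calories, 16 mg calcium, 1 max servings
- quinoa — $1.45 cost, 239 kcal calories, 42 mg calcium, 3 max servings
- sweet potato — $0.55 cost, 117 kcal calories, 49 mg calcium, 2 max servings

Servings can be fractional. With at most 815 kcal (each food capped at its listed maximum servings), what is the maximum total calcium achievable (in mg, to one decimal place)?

Calcium per kcal: bell pepper 0.5, sweet potato 0.4188, quinoa 0.1757.
Take 1 serving of bell pepper: uses 32 kcal, +16.0 mg calcium (running total 16.0 mg).
Take 2 servings of sweet potato: uses 234 kcal, +98.0 mg calcium (running total 114.0 mg).
Take 2.297 servings of quinoa: uses 549 kcal, +96.5 mg calcium (running total 210.5 mg).
Filling greedily by calcium-per-kcal is optimal for one linear limit, giving 210.5 mg.

210.5 mg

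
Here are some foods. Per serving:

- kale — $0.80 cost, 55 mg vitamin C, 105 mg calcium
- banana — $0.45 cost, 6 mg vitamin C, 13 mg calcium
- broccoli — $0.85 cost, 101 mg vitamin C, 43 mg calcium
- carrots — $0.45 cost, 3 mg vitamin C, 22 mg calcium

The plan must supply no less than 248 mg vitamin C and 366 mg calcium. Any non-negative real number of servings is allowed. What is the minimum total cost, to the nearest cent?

A basic optimal solution has at most two foods positive. Try each food alone and each pair with both targets met exactly.
kale only: max(248/55, 366/105) = 4.509 servings → $3.61.
banana only: max(248/6, 366/13) = 41.33 servings → $18.60.
broccoli only: max(248/101, 366/43) = 8.512 servings → $7.23.
carrots only: max(248/3, 366/22) = 82.67 servings → $37.20.
kale + banana: the both-tight solution has a negative serving — not a feasible corner.
kale + broccoli with both tight: 3.192 servings and 0.7172 servings → $3.16.
kale + carrots with both targets exact would need a negative amount; discard.
banana + broccoli with both tight: 24.93 servings and 0.9744 servings → $12.05.
banana + carrots with both targets exact would need a negative amount; discard.
broccoli + carrots with both tight: 2.082 servings and 12.57 servings → $7.42.
The minimum over all feasible corners is $3.16.

$3.16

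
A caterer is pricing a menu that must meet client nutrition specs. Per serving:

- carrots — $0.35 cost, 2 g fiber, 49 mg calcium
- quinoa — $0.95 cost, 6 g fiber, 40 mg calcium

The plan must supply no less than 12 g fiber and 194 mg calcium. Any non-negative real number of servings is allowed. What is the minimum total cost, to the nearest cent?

An LP optimum is at a vertex; with two nutrient constraints at most two foods are used. Check each candidate.
carrots only: max(12/2, 194/49) = 6 servings → $2.10.
quinoa only: max(12/6, 194/40) = 4.85 servings → $4.61.
carrots + quinoa with both tight: 3.196 servings and 0.9346 servings → $2.01.
Cheapest feasible corner: $2.01.

$2.01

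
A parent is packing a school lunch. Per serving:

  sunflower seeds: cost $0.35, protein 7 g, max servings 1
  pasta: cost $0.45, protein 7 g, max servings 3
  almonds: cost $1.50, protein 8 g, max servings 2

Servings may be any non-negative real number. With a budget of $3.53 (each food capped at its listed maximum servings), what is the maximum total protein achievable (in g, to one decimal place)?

Protein per dollar: sunflower seeds 20, pasta 15.56, almonds 5.333.
Take 1 serving of sunflower seeds: spends $0.35, +7.0 g protein (running total 7.0 g).
Take 3 servings of pasta: spends $1.35, +21.0 g protein (running total 28.0 g).
Take 1.22 servings of almonds: spends $1.83, +9.8 g protein (running total 37.8 g).
Filling greedily by protein-per-dollar is optimal for one linear limit, giving 37.8 g.

37.8 g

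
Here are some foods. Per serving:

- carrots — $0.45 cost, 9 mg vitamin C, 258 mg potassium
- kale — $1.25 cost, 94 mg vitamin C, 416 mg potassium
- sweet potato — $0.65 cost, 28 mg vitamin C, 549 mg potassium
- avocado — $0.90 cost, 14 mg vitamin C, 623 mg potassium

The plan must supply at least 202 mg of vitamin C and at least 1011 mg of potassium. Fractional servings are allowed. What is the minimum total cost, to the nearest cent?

$2.76

With two linear requirements the optimum uses one or two foods; enumerate the corners.
carrots only: max(202/9, 1011/258) = 22.44 servings → $10.10.
kale only: max(202/94, 1011/416) = 2.43 servings → $3.04.
sweet potato only: max(202/28, 1011/549) = 7.214 servings → $4.69.
avocado only: max(202/14, 1011/623) = 14.43 servings → $12.99.
carrots + kale with both tight: 0.5365 servings and 2.098 servings → $2.86.
carrots + sweet potato with both targets exact would need a negative amount; discard.
carrots + avocado: the both-tight solution has a negative serving — not a feasible corner.
kale + sweet potato with both tight: 2.067 servings and 0.2753 servings → $2.76.
kale + avocado with both tight: 2.118 servings and 0.2086 servings → $2.84.
sweet potato + avocado: the both-tight solution has a negative serving — not a feasible corner.
Cheapest feasible corner: $2.76.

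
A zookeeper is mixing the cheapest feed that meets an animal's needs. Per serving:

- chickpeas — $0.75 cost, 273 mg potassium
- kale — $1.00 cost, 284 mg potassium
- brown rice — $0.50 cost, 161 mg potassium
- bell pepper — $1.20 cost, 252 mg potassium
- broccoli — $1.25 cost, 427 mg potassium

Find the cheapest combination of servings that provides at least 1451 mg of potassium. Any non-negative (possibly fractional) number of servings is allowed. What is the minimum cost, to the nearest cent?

$3.99

Cost per mg of potassium: chickpeas $0.0027, broccoli $0.0029, brown rice $0.0031, kale $0.0035, bell pepper $0.0048.
With no serving limits, use only chickpeas: 1451 mg / 273 mg = 5.315 servings × $0.75 = $3.99.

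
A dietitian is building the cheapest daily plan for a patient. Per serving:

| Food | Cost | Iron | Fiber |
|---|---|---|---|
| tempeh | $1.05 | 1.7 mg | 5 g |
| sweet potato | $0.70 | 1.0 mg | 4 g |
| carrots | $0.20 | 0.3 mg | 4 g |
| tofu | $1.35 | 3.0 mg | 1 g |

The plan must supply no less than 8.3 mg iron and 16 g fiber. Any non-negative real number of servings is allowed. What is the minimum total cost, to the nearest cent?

$3.96

A basic optimal solution has at most two foods positive. Try each food alone and each pair with both targets met exactly.
tempeh only: max(8.3/1.7, 16/5) = 4.882 servings → $5.13.
sweet potato only: max(8.3/1.0, 16/4) = 8.3 servings → $5.81.
carrots only: max(8.3/0.3, 16/4) = 27.67 servings → $5.53.
tofu only: max(8.3/3.0, 16/1) = 16 servings → $21.60.
tempeh + sweet potato: intersection lies outside the first quadrant.
tempeh + carrots: intersection lies outside the first quadrant.
tempeh + tofu with both tight: 2.985 servings and 1.075 servings → $4.59.
sweet potato + carrots: the both-tight solution has a negative serving — not a feasible corner.
sweet potato + tofu with both tight: 3.609 servings and 1.564 servings → $4.64.
carrots + tofu with both tight: 3.393 servings and 2.427 servings → $3.96.
So the least-cost plan costs $3.96.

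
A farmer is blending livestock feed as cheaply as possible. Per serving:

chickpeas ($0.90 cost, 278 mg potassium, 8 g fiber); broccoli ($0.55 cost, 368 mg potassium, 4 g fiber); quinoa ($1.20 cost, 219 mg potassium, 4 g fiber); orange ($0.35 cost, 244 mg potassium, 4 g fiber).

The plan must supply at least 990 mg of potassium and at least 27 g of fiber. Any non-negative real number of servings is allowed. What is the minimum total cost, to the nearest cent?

$2.36

Check every corner: each single food scaled to meet both minima, and each pair solved so both constraints bind.
chickpeas only: max(990/278, 27/8) = 3.561 servings → $3.21.
broccoli only: max(990/368, 27/4) = 6.75 servings → $3.71.
quinoa only: max(990/219, 27/4) = 6.75 servings → $8.10.
orange only: max(990/244, 27/4) = 6.75 servings → $2.36.
chickpeas + broccoli with both tight: 3.262 servings and 0.226 servings → $3.06.
chickpeas + quinoa with both tight: 3.052 servings and 0.6469 servings → $3.52.
chickpeas + orange with both tight: 3.129 servings and 0.4929 servings → $2.99.
broccoli + quinoa: the both-tight solution has a negative serving — not a feasible corner.
broccoli + orange with both targets exact would need a negative amount; discard.
quinoa + orange: intersection lies outside the first quadrant.
The minimum over all feasible corners is $2.36.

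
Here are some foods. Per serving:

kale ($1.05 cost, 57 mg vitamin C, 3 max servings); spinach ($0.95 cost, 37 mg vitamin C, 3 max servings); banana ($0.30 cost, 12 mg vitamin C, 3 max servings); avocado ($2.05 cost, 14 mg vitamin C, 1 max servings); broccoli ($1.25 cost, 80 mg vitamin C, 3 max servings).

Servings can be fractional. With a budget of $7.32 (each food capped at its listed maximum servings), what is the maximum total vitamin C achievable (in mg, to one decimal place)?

427.8 mg

Vitamin C per dollar: broccoli 64, kale 54.29, banana 40, spinach 38.95, avocado 6.829.
Take 3 servings of broccoli: spends $3.75, +240.0 mg vitamin C (running total 240.0 mg).
Take 3 servings of kale: spends $3.15, +171.0 mg vitamin C (running total 411.0 mg).
Take 1.4 servings of banana: spends $0.42, +16.8 mg vitamin C (running total 427.8 mg).
Greedy by best ratio exhausts the cost allowance optimally: 427.8 mg.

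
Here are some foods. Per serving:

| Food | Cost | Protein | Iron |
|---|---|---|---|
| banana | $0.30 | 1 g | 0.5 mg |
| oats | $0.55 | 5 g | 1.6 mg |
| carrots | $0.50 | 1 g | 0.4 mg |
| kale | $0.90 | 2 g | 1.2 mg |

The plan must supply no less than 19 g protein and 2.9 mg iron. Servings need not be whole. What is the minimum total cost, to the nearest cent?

$2.09

Two binding constraints pin down two serving amounts, so the optimal mix uses at most two foods. The candidates are each food alone (scaled to the tighter of protein/iron) and each pair with both constraints tight.
banana only: max(19/1, 2.9/0.5) = 19 servings → $5.70.
oats only: max(19/5, 2.9/1.6) = 3.8 servings → $2.09.
carrots only: max(19/1, 2.9/0.4) = 19 servings → $9.50.
kale only: max(19/2, 2.9/1.2) = 9.5 servings → $8.55.
banana + oats: intersection lies outside the first quadrant.
banana + carrots with both targets exact would need a negative amount; discard.
banana + kale: the both-tight solution has a negative serving — not a feasible corner.
oats + carrots: intersection lies outside the first quadrant.
oats + kale: the both-tight solution has a negative serving — not a feasible corner.
carrots + kale: intersection lies outside the first quadrant.
Cheapest feasible corner: $2.09.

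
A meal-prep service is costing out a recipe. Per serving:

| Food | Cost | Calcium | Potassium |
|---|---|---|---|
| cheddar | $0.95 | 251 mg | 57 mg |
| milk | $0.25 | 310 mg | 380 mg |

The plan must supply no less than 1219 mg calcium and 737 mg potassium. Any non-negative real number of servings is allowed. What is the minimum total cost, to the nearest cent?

Check every corner: each single food scaled to meet both minima, and each pair solved so both constraints bind.
cheddar only: max(1219/251, 737/57) = 12.93 servings → $12.28.
milk only: max(1219/310, 737/380) = 3.932 servings → $0.98.
cheddar + milk with both tight: 3.021 servings and 1.486 servings → $3.24.
So the least-cost plan costs $0.98.

$0.98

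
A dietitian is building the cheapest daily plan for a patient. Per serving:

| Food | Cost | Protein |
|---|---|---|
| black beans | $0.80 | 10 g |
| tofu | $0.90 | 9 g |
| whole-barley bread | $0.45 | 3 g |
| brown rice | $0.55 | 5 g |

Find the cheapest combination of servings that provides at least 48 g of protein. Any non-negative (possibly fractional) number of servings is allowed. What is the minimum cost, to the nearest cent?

$3.84

Cost per g of protein: black beans $0.0800, tofu $0.1000, brown rice $0.1100, whole-barley bread $0.1500.
With no serving limits, use only black beans: 48 g / 10 g = 4.8 servings × $0.80 = $3.84.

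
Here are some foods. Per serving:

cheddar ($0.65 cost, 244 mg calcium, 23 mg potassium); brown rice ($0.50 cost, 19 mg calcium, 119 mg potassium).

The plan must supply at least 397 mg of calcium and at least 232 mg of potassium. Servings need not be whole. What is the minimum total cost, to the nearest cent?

An LP optimum is at a vertex; with two nutrient constraints at most two foods are used. Check each candidate.
cheddar only: max(397/244, 232/23) = 10.09 servings → $6.56.
brown rice only: max(397/19, 232/119) = 20.89 servings → $10.45.
cheddar + brown rice with both tight: 1.498 servings and 1.66 servings → $1.80.
Cheapest feasible corner: $1.80.

$1.80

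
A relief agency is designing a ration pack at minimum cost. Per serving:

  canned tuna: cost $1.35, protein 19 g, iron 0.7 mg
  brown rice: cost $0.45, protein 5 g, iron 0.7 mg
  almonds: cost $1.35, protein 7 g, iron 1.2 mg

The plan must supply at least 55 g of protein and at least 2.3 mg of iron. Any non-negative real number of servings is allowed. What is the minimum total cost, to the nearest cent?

Minimising a linear cost over {protein ≥ 55, iron ≥ 2.3, servings ≥ 0} — the optimum is at a vertex, using one or two foods.
canned tuna only: max(55/19, 2.3/0.7) = 3.286 servings → $4.44.
brown rice only: max(55/5, 2.3/0.7) = 11 servings → $4.95.
almonds only: max(55/7, 2.3/1.2) = 7.857 servings → $10.61.
canned tuna + brown rice with both tight: 2.755 servings and 0.5306 servings → $3.96.
canned tuna + almonds with both tight: 2.788 servings and 0.2905 servings → $4.16.
brown rice + almonds: the both-tight solution has a negative serving — not a feasible corner.
The minimum over all feasible corners is $3.96.

$3.96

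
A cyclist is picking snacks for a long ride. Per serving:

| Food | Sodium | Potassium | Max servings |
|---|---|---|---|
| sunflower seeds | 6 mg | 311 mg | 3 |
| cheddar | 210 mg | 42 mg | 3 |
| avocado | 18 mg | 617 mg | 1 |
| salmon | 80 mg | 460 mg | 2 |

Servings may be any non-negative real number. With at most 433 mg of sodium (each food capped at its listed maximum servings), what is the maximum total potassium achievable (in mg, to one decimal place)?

Potassium per mg sodium: sunflower seeds 51.83, avocado 34.28, salmon 5.75, cheddar 0.2.
Take 3 servings of sunflower seeds: uses 18 mg sodium, +933.0 mg potassium (running total 933.0 mg).
Take 1 serving of avocado: uses 18 mg sodium, +617.0 mg potassium (running total 1550.0 mg).
Take 2 servings of salmon: uses 160 mg sodium, +920.0 mg potassium (running total 2470.0 mg).
Take 1.129 servings of cheddar: uses 237 mg sodium, +47.4 mg potassium (running total 2517.4 mg).
Filling greedily by potassium-per-mg sodium is optimal for one linear limit, giving 2517.4 mg.

2517.4 mg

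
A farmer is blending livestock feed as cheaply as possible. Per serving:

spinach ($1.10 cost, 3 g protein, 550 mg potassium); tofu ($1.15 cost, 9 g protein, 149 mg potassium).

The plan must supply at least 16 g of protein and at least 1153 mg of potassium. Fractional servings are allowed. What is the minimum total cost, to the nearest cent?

$3.32

This is a tiny linear program; its minimum lies at a vertex of the feasible set. List the vertices and price them.
spinach only: max(16/3, 1153/550) = 5.333 servings → $5.87.
tofu only: max(16/9, 1153/149) = 7.738 servings → $8.90.
spinach + tofu with both tight: 1.775 servings and 1.186 servings → $3.32.
The minimum over all feasible corners is $3.32.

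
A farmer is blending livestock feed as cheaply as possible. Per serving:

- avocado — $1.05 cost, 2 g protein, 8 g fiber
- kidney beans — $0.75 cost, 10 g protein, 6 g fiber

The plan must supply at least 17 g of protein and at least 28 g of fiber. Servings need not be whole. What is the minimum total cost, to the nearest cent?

$3.50

Minimising a linear cost over {protein ≥ 17, fiber ≥ 28, servings ≥ 0} — the optimum is at a vertex, using one or two foods.
avocado only: max(17/2, 28/8) = 8.5 servings → $8.93.
kidney beans only: max(17/10, 28/6) = 4.667 servings → $3.50.
avocado + kidney beans with both tight: 2.618 servings and 1.176 servings → $3.63.
So the least-cost plan costs $3.50.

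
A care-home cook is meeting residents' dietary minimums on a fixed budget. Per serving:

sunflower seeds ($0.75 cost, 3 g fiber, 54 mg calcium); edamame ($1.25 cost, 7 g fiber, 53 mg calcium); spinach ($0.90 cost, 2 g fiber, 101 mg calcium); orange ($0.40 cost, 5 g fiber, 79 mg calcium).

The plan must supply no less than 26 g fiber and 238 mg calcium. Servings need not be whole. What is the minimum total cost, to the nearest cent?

$2.08

Minimising a linear cost over {fiber ≥ 26, calcium ≥ 238, servings ≥ 0} — the optimum is at a vertex, using one or two foods.
sunflower seeds only: max(26/3, 238/54) = 8.667 servings → $6.50.
edamame only: max(26/7, 238/53) = 4.491 servings → $5.61.
spinach only: max(26/2, 238/101) = 13 servings → $11.70.
orange only: max(26/5, 238/79) = 5.2 servings → $2.08.
sunflower seeds + edamame with both tight: 1.315 servings and 3.151 servings → $4.92.
sunflower seeds + spinach: the both-tight solution has a negative serving — not a feasible corner.
sunflower seeds + orange: the both-tight solution has a negative serving — not a feasible corner.
edamame + spinach with both tight: 3.577 servings and 0.4792 servings → $4.90.
edamame + orange with both tight: 3 servings and 1 serving → $4.15.
spinach + orange: the both-tight solution has a negative serving — not a feasible corner.
The minimum over all feasible corners is $2.08.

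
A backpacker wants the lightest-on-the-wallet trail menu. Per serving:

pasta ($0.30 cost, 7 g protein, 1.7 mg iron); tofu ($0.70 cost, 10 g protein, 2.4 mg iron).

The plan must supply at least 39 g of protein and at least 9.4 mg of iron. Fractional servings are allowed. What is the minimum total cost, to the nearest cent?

$1.67

This is a tiny linear program; its minimum lies at a vertex of the feasible set. List the vertices and price them.
pasta only: max(39/7, 9.4/1.7) = 5.571 servings → $1.67.
tofu only: max(39/10, 9.4/2.4) = 3.917 servings → $2.74.
pasta + tofu with both tight: 2 servings and 2.5 servings → $2.35.
The minimum over all feasible corners is $1.67.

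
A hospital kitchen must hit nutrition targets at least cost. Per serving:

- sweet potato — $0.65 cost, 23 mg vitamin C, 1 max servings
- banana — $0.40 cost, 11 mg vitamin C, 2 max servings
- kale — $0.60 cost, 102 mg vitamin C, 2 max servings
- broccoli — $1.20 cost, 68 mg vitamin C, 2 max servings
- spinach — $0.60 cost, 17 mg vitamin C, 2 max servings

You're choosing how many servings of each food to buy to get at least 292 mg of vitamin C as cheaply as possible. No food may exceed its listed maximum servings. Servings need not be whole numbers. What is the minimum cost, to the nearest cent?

Cost per mg of vitamin C: kale $0.0059, broccoli $0.0176, sweet potato $0.0283, spinach $0.0353, banana $0.0364.
Take 2 servings of kale: +204.0 mg vitamin C for $1.20 (total $1.20, still need 88.0 mg).
Take 1.294 servings of broccoli: +88.0 mg vitamin C for $1.55 (total $2.75, still need 0.0 mg).
Filling from the cheapest source first is optimal under one linear minimum: $2.75.

$2.75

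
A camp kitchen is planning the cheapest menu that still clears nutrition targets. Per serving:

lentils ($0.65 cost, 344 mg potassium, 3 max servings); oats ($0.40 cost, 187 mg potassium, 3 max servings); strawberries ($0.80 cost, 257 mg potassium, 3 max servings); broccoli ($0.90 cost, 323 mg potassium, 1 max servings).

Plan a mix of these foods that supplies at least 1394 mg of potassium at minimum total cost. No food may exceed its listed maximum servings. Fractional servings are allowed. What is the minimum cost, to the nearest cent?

$2.72

Cost per mg of potassium: lentils $0.0019, oats $0.0021, broccoli $0.0028, strawberries $0.0031.
Take 3 servings of lentils: +1032.0 mg potassium for $1.95 (total $1.95, still need 362.0 mg).
Take 1.936 servings of oats: +362.0 mg potassium for $0.77 (total $2.72, still need 0.0 mg).
Greedy by cheapest-per-mg is optimal for a single linear constraint, so the minimum cost is $2.72.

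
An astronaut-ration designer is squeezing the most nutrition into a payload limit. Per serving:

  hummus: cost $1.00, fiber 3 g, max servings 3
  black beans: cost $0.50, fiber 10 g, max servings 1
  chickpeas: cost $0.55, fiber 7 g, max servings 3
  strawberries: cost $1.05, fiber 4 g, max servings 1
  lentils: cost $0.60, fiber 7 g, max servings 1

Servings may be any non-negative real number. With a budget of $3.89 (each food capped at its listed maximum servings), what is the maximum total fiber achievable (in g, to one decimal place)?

42.3 g

Fiber per dollar: black beans 20, chickpeas 12.73, lentils 11.67, strawberries 3.81, hummus 3.
Take 1 serving of black beans: spends $0.50, +10.0 g fiber (running total 10.0 g).
Take 3 servings of chickpeas: spends $1.65, +21.0 g fiber (running total 31.0 g).
Take 1 serving of lentils: spends $0.60, +7.0 g fiber (running total 38.0 g).
Take 1 serving of strawberries: spends $1.05, +4.0 g fiber (running total 42.0 g).
Take 0.09 servings of hummus: spends $0.09, +0.3 g fiber (running total 42.3 g).
Filling greedily by fiber-per-dollar is optimal for one linear limit, giving 42.3 g.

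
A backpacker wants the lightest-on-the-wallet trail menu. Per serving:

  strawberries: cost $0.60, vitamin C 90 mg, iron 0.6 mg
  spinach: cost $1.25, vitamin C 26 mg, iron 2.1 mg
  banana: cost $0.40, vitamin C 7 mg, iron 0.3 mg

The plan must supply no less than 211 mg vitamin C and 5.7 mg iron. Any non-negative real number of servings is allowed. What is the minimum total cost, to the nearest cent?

At the optimum either one food covers both requirements or two foods hit both targets exactly; no other combination can be cheaper.
strawberries only: max(211/90, 5.7/0.6) = 9.5 servings → $5.70.
spinach only: max(211/26, 5.7/2.1) = 8.115 servings → $10.14.
banana only: max(211/7, 5.7/0.3) = 30.14 servings → $12.06.
strawberries + spinach with both tight: 1.701 servings and 2.228 servings → $3.81.
strawberries + banana with both tight: 1.026 servings and 16.95 servings → $7.39.
spinach + banana with both targets exact would need a negative amount; discard.
The minimum over all feasible corners is $3.81.

$3.81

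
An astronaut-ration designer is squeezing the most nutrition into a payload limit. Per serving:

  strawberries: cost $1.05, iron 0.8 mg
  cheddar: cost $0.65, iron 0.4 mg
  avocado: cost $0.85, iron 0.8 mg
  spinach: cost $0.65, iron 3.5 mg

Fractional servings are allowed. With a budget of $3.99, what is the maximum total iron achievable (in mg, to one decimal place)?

Iron per dollar: spinach 5.385, avocado 0.9412, strawberries 0.7619, cheddar 0.6154.
With no serving limits, spend the whole cost allowance on spinach: $3.99 / $0.65 × 3.5 mg = 21.5 mg.

21.5 mg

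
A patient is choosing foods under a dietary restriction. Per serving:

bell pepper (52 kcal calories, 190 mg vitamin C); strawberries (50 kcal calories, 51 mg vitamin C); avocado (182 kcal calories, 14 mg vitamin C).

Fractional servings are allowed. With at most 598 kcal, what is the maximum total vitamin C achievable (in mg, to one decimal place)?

Vitamin C per kcal: bell pepper 3.654, strawberries 1.02, avocado 0.07692.
With no serving limits, spend the whole calories allowance on bell pepper: 598 kcal / 52 kcal × 190 mg = 2185.0 mg.

2185.0 mg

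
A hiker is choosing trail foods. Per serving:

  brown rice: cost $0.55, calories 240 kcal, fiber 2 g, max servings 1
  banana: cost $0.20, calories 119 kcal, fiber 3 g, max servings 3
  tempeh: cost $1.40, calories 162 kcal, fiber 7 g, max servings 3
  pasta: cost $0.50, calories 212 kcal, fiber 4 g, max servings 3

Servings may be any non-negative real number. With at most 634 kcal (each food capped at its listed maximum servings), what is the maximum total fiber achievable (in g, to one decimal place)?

24.7 g

Fiber per kcal: tempeh 0.04321, banana 0.02521, pasta 0.01887, brown rice 0.008333.
Take 3 servings of tempeh: uses 486 kcal, +21.0 g fiber (running total 21.0 g).
Take 1.244 servings of banana: uses 148 kcal, +3.7 g fiber (running total 24.7 g).
Filling greedily by fiber-per-kcal is optimal for one linear limit, giving 24.7 g.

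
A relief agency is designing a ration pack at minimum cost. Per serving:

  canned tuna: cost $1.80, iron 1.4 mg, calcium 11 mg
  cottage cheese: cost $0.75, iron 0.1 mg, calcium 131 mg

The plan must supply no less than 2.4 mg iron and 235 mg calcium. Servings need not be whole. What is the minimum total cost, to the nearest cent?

$4.12

The cheapest plan sits at a corner of the feasible region — with two constraints it uses at most two foods.
canned tuna only: max(2.4/1.4, 235/11) = 21.36 servings → $38.45.
cottage cheese only: max(2.4/0.1, 235/131) = 24 servings → $18.00.
canned tuna + cottage cheese with both tight: 1.596 servings and 1.66 servings → $4.12.
So the least-cost plan costs $4.12.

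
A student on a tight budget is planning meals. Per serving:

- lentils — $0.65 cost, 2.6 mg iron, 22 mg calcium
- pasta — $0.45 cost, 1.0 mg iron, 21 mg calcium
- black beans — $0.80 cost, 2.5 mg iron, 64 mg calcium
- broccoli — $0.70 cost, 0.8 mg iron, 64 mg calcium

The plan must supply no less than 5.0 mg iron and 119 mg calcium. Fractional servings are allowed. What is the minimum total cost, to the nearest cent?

This is a tiny linear program; its minimum lies at a vertex of the feasible set. List the vertices and price them.
lentils only: max(5.0/2.6, 119/22) = 5.409 servings → $3.52.
pasta only: max(5.0/1.0, 119/21) = 5.667 servings → $2.55.
black beans only: max(5.0/2.5, 119/64) = 2 servings → $1.60.
broccoli only: max(5.0/0.8, 119/64) = 6.25 servings → $4.38.
lentils + pasta: intersection lies outside the first quadrant.
lentils + black beans with both tight: 0.202 servings and 1.79 servings → $1.56.
lentils + broccoli with both tight: 1.511 servings and 1.34 servings → $1.92.
pasta + black beans with both tight: 1.957 servings and 1.217 servings → $1.85.
pasta + broccoli with both tight: 4.763 servings and 0.2966 servings → $2.35.
black beans + broccoli: the both-tight solution has a negative serving — not a feasible corner.
Cheapest feasible corner: $1.56.

$1.56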